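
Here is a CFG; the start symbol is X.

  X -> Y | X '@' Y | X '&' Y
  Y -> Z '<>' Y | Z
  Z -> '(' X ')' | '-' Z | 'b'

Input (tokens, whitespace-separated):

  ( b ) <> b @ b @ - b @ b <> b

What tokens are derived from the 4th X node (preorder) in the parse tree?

[X [X [X [X [Y [Z ( [X [Y [Z b]]] )] <> [Y [Z b]]]] @ [Y [Z b]]] @ [Y [Z - [Z b]]]] @ [Y [Z b] <> [Y [Z b]]]]

( b ) <> b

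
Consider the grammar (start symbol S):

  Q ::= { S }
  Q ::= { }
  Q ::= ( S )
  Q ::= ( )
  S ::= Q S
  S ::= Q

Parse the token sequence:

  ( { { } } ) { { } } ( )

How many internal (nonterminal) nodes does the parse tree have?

12

[S [Q ( [S [Q { [S [Q { }]] }]] )] [S [Q { [S [Q { }]] }] [S [Q ( )]]]]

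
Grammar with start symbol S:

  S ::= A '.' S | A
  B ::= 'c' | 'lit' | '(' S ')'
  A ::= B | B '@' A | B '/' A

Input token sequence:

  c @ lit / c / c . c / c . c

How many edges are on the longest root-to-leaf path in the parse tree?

6

[S [A [B c] @ [A [B lit] / [A [B c] / [A [B c]]]]] . [S [A [B c] / [A [B c]]] . [S [A [B c]]]]]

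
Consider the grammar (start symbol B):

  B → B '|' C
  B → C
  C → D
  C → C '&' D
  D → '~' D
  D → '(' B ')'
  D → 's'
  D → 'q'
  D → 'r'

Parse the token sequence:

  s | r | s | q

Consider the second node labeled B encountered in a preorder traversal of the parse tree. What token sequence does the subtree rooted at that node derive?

s | r | s

[B [B [B [B [C [D s]]] | [C [D r]]] | [C [D s]]] | [C [D q]]]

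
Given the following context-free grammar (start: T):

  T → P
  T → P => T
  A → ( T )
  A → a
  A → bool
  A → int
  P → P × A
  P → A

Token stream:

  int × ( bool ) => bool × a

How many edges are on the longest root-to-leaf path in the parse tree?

[T [P [P [A int]] × [A ( [T [P [A bool]]] )]] => [T [P [P [A bool]] × [A a]]]]

6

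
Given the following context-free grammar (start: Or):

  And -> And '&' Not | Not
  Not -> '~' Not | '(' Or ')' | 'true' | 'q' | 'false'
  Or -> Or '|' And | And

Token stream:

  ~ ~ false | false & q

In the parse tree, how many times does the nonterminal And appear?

3

[Or [Or [And [Not ~ [Not ~ [Not false]]]]] | [And [And [Not false]] & [Not q]]]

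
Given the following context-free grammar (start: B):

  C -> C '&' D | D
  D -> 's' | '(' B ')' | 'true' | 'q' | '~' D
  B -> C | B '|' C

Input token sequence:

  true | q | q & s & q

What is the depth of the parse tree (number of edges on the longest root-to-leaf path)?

[B [B [B [C [D true]]] | [C [D q]]] | [C [C [C [D q]] & [D s]] & [D q]]]

5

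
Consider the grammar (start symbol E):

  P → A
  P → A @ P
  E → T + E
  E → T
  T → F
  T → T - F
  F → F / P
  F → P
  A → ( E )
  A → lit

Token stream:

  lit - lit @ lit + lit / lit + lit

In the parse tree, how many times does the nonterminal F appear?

5

[E [T [T [F [P [A lit]]]] - [F [P [A lit] @ [P [A lit]]]]] + [E [T [F [F [P [A lit]]] / [P [A lit]]]] + [E [T [F [P [A lit]]]]]]]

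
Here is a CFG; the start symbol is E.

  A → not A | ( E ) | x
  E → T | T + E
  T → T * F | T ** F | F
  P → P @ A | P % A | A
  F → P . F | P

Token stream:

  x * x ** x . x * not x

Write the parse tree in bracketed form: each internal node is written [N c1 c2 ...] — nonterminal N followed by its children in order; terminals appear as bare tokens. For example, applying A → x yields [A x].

[E [T [T [T [T [F [P [A x]]]] * [F [P [A x]]]] ** [F [P [A x]] . [F [P [A x]]]]] * [F [P [A not [A x]]]]]]

E
T
T * F
T ** F * F
T * F ** F * F
F * F ** F * F
P * F ** F * F
A * F ** F * F
x * F ** F * F
x * P ** F * F
x * A ** F * F
x * x ** F * F
x * x ** P . F * F
x * x ** A . F * F
x * x ** x . F * F
x * x ** x . P * F
x * x ** x . A * F
x * x ** x . x * F
x * x ** x . x * P
x * x ** x . x * A
x * x ** x . x * not A
x * x ** x . x * not x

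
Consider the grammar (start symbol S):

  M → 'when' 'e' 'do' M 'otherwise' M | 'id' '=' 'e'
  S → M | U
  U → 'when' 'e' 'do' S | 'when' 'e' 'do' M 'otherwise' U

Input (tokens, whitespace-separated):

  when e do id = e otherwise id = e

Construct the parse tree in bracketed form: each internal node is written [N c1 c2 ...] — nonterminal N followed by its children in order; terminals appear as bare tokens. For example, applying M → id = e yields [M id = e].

[S [M when e do [M id = e] otherwise [M id = e]]]

S
M
when e do M otherwise M
when e do id = e otherwise M
when e do id = e otherwise id = e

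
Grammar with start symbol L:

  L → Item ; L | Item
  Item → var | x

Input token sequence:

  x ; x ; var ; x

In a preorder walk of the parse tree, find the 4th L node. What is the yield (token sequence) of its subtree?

[L [Item x] ; [L [Item x] ; [L [Item var] ; [L [Item x]]]]]

x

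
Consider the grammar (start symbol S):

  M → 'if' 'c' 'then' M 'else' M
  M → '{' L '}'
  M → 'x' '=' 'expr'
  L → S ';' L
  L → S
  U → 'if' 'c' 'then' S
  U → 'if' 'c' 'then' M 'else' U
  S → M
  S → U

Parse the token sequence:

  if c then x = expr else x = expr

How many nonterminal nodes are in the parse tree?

4

[S [M if c then [M x = expr] else [M x = expr]]]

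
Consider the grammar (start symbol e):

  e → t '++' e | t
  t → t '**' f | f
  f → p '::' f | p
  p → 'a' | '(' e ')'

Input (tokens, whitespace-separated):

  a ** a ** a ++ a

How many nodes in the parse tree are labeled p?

4

[e [t [t [t [f [p a]]] ** [f [p a]]] ** [f [p a]]] ++ [e [t [f [p a]]]]]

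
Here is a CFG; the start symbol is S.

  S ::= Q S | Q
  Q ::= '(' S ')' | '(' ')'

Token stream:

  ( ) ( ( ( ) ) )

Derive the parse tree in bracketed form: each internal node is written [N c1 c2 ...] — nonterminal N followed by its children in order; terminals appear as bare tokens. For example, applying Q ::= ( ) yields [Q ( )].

S
Q S
( ) S
( ) Q
( ) ( S )
( ) ( Q )
( ) ( ( S ) )
( ) ( ( Q ) )
( ) ( ( ( ) ) )

[S [Q ( )] [S [Q ( [S [Q ( [S [Q ( )]] )]] )]]]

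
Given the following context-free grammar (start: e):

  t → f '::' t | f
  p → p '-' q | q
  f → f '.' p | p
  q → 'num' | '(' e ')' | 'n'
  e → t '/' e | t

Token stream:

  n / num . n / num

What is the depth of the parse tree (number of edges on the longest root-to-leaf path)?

[e [t [f [p [q n]]]] / [e [t [f [f [p [q num]]] . [p [q n]]]] / [e [t [f [p [q num]]]]]]]

7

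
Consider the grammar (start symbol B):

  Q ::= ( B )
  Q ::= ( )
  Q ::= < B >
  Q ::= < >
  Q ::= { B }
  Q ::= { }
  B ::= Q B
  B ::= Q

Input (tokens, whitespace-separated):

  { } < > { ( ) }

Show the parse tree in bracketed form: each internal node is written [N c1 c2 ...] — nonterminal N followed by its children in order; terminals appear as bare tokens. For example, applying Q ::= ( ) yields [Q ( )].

B
Q B
{ } B
{ } Q B
{ } < > B
{ } < > Q
{ } < > { B }
{ } < > { Q }
{ } < > { ( ) }

[B [Q { }] [B [Q < >] [B [Q { [B [Q ( )]] }]]]]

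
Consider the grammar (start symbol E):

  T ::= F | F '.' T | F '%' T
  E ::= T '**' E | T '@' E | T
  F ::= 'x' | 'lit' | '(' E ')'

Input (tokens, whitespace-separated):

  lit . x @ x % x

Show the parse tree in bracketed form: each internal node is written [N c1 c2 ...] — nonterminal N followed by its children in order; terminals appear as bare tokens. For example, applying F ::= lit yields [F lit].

[E [T [F lit] . [T [F x]]] @ [E [T [F x] % [T [F x]]]]]

E
T @ E
F . T @ E
lit . T @ E
lit . F @ E
lit . x @ E
lit . x @ T
lit . x @ F % T
lit . x @ x % T
lit . x @ x % F
lit . x @ x % x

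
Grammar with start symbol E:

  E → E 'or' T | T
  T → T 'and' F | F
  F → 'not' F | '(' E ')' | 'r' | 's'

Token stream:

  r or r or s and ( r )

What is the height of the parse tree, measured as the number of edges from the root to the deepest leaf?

6

[E [E [E [T [F r]]] or [T [F r]]] or [T [T [F s]] and [F ( [E [T [F r]]] )]]]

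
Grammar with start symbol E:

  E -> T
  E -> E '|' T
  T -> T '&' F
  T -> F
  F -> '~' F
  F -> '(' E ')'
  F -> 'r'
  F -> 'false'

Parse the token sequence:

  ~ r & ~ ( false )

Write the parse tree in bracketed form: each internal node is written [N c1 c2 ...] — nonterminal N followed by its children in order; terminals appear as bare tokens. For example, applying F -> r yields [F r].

E
T
T & F
F & F
~ F & F
~ r & F
~ r & ~ F
~ r & ~ ( E )
~ r & ~ ( T )
~ r & ~ ( F )
~ r & ~ ( false )

[E [T [T [F ~ [F r]]] & [F ~ [F ( [E [T [F false]]] )]]]]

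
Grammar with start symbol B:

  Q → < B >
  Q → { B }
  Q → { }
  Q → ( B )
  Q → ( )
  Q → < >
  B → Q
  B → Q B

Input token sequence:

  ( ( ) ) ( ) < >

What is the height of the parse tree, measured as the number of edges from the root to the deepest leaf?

[B [Q ( [B [Q ( )]] )] [B [Q ( )] [B [Q < >]]]]

4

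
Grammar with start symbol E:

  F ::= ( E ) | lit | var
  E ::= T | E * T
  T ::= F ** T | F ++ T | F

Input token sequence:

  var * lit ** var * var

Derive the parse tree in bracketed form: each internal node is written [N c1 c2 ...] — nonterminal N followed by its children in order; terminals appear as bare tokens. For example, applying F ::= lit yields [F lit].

[E [E [E [T [F var]]] * [T [F lit] ** [T [F var]]]] * [T [F var]]]

E
E * T
E * T * T
T * T * T
F * T * T
var * T * T
var * F ** T * T
var * lit ** T * T
var * lit ** F * T
var * lit ** var * T
var * lit ** var * F
var * lit ** var * var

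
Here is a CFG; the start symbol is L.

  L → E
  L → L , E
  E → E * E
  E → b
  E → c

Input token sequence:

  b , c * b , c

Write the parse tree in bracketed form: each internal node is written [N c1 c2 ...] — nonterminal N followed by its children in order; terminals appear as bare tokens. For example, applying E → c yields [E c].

L
L , E
L , E , E
E , E , E
b , E , E
b , E * E , E
b , c * E , E
b , c * b , E
b , c * b , c

[L [L [L [E b]] , [E [E c] * [E b]]] , [E c]]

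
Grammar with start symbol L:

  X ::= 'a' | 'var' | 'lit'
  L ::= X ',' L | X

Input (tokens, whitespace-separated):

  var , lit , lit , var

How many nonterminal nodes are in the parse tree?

8

[L [X var] , [L [X lit] , [L [X lit] , [L [X var]]]]]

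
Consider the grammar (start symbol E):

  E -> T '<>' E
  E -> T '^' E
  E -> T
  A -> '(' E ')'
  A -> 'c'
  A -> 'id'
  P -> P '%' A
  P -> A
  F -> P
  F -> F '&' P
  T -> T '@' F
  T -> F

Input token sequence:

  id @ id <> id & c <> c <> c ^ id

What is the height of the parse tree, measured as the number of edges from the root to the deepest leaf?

[E [T [T [F [P [A id]]]] @ [F [P [A id]]]] <> [E [T [F [F [P [A id]]] & [P [A c]]]] <> [E [T [F [P [A c]]]] <> [E [T [F [P [A c]]]] ^ [E [T [F [P [A id]]]]]]]]]

9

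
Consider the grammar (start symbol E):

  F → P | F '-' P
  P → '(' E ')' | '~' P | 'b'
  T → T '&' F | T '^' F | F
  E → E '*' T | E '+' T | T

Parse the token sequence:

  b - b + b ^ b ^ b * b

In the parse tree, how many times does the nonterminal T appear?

[E [E [E [T [F [F [P b]] - [P b]]]] + [T [T [T [F [P b]]] ^ [F [P b]]] ^ [F [P b]]]] * [T [F [P b]]]]

5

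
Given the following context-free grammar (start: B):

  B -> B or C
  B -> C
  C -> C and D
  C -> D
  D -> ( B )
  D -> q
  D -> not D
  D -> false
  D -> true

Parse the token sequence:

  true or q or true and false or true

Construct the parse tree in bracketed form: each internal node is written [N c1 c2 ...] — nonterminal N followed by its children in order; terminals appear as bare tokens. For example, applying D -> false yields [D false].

[B [B [B [B [C [D true]]] or [C [D q]]] or [C [C [D true]] and [D false]]] or [C [D true]]]

B
B or C
B or C or C
B or C or C or C
C or C or C or C
D or C or C or C
true or C or C or C
true or D or C or C
true or q or C or C
true or q or C and D or C
true or q or D and D or C
true or q or true and D or C
true or q or true and false or C
true or q or true and false or D
true or q or true and false or true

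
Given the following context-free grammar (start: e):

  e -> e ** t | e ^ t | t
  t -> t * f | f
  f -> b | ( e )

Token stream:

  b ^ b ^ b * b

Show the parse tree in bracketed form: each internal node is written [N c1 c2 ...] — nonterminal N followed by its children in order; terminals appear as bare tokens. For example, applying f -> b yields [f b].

[e [e [e [t [f b]]] ^ [t [f b]]] ^ [t [t [f b]] * [f b]]]

e
e ^ t
e ^ t ^ t
t ^ t ^ t
f ^ t ^ t
b ^ t ^ t
b ^ f ^ t
b ^ b ^ t
b ^ b ^ t * f
b ^ b ^ f * f
b ^ b ^ b * f
b ^ b ^ b * b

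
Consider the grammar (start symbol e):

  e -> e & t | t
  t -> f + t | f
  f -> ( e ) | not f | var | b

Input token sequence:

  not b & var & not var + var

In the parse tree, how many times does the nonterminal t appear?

[e [e [e [t [f not [f b]]]] & [t [f var]]] & [t [f not [f var]] + [t [f var]]]]

4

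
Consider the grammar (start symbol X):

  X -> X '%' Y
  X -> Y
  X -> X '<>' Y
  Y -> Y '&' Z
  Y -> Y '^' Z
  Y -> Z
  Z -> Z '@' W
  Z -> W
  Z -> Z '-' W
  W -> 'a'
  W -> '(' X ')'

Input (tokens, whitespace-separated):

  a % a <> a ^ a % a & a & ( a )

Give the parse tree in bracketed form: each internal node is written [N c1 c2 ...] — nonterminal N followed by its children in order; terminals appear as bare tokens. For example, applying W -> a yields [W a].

[X [X [X [X [Y [Z [W a]]]] % [Y [Z [W a]]]] <> [Y [Y [Z [W a]]] ^ [Z [W a]]]] % [Y [Y [Y [Z [W a]]] & [Z [W a]]] & [Z [W ( [X [Y [Z [W a]]]] )]]]]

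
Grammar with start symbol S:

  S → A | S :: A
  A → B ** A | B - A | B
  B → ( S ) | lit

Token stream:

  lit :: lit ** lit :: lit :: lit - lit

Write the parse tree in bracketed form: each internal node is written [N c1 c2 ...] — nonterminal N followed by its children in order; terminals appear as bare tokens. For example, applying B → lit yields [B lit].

S
S :: A
S :: A :: A
S :: A :: A :: A
A :: A :: A :: A
B :: A :: A :: A
lit :: A :: A :: A
lit :: B ** A :: A :: A
lit :: lit ** A :: A :: A
lit :: lit ** B :: A :: A
lit :: lit ** lit :: A :: A
lit :: lit ** lit :: B :: A
lit :: lit ** lit :: lit :: A
lit :: lit ** lit :: lit :: B - A
lit :: lit ** lit :: lit :: lit - A
lit :: lit ** lit :: lit :: lit - B
lit :: lit ** lit :: lit :: lit - lit

[S [S [S [S [A [B lit]]] :: [A [B lit] ** [A [B lit]]]] :: [A [B lit]]] :: [A [B lit] - [A [B lit]]]]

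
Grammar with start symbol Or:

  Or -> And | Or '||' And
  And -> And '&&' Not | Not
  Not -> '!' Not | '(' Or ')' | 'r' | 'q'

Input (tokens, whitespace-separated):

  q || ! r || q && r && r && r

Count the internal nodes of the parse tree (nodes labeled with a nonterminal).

16

[Or [Or [Or [And [Not q]]] || [And [Not ! [Not r]]]] || [And [And [And [And [Not q]] && [Not r]] && [Not r]] && [Not r]]]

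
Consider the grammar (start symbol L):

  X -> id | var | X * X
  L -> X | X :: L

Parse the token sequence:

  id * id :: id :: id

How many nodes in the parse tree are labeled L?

[L [X [X id] * [X id]] :: [L [X id] :: [L [X id]]]]

3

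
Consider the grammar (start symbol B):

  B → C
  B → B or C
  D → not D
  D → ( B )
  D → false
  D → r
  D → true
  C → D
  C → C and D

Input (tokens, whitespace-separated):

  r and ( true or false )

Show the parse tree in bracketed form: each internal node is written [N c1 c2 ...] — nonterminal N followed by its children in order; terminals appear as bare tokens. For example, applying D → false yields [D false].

B
C
C and D
D and D
r and D
r and ( B )
r and ( B or C )
r and ( C or C )
r and ( D or C )
r and ( true or C )
r and ( true or D )
r and ( true or false )

[B [C [C [D r]] and [D ( [B [B [C [D true]]] or [C [D false]]] )]]]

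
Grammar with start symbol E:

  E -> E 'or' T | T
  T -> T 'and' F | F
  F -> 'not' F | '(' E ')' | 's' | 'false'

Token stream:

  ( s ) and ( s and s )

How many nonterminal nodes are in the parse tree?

[E [T [T [F ( [E [T [F s]]] )]] and [F ( [E [T [T [F s]] and [F s]]] )]]]

13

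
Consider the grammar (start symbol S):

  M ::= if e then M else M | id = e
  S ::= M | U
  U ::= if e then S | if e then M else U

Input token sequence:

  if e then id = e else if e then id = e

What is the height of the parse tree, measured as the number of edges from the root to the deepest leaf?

5

[S [U if e then [M id = e] else [U if e then [S [M id = e]]]]]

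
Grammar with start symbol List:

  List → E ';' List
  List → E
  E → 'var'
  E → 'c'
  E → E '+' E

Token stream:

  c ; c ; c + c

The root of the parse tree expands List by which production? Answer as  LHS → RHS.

[List [E c] ; [List [E c] ; [List [E [E c] + [E c]]]]]

List → E ';' List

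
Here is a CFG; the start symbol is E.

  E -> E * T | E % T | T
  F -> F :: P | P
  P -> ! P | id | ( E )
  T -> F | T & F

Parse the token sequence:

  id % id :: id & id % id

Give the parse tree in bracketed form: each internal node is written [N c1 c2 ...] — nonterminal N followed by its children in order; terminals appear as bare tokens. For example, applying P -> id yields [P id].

E
E % T
E % T % T
T % T % T
F % T % T
P % T % T
id % T % T
id % T & F % T
id % F & F % T
id % F :: P & F % T
id % P :: P & F % T
id % id :: P & F % T
id % id :: id & F % T
id % id :: id & P % T
id % id :: id & id % T
id % id :: id & id % F
id % id :: id & id % P
id % id :: id & id % id

[E [E [E [T [F [P id]]]] % [T [T [F [F [P id]] :: [P id]]] & [F [P id]]]] % [T [F [P id]]]]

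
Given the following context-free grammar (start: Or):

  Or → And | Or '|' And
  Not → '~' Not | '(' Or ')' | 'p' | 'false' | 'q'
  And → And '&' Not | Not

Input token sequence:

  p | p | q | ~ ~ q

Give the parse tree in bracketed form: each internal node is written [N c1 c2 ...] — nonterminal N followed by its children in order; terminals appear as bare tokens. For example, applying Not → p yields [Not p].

Or
Or | And
Or | And | And
Or | And | And | And
And | And | And | And
Not | And | And | And
p | And | And | And
p | Not | And | And
p | p | And | And
p | p | Not | And
p | p | q | And
p | p | q | Not
p | p | q | ~ Not
p | p | q | ~ ~ Not
p | p | q | ~ ~ q

[Or [Or [Or [Or [And [Not p]]] | [And [Not p]]] | [And [Not q]]] | [And [Not ~ [Not ~ [Not q]]]]]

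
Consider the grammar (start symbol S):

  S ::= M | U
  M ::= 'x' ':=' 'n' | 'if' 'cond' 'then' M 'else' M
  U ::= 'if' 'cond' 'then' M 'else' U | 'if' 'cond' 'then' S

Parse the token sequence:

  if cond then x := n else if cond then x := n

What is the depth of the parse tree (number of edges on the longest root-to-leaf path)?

[S [U if cond then [M x := n] else [U if cond then [S [M x := n]]]]]

5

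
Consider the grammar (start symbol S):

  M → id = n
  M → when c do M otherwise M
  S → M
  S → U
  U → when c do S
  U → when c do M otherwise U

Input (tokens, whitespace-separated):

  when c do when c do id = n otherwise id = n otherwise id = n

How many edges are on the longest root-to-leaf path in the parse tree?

4

[S [M when c do [M when c do [M id = n] otherwise [M id = n]] otherwise [M id = n]]]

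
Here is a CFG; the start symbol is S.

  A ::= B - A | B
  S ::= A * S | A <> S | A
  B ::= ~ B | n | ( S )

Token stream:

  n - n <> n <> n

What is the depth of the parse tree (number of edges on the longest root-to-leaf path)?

[S [A [B n] - [A [B n]]] <> [S [A [B n]] <> [S [A [B n]]]]]

5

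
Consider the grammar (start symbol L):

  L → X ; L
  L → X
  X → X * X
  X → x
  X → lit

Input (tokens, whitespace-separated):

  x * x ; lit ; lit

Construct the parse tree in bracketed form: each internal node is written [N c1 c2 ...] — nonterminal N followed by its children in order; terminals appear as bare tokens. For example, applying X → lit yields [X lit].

L
X ; L
X * X ; L
x * X ; L
x * x ; L
x * x ; X ; L
x * x ; lit ; L
x * x ; lit ; X
x * x ; lit ; lit

[L [X [X x] * [X x]] ; [L [X lit] ; [L [X lit]]]]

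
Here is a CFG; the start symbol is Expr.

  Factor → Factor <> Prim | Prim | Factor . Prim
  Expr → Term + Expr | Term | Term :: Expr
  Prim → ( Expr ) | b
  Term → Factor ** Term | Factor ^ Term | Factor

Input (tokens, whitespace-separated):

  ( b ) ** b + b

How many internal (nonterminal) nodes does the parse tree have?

15

[Expr [Term [Factor [Prim ( [Expr [Term [Factor [Prim b]]]] )]] ** [Term [Factor [Prim b]]]] + [Expr [Term [Factor [Prim b]]]]]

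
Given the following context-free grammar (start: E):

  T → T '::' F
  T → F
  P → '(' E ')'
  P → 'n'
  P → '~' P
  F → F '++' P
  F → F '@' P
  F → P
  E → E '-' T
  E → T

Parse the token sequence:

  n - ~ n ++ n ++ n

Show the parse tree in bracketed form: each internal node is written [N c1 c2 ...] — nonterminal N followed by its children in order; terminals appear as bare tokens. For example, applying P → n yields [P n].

E
E - T
T - T
F - T
P - T
n - T
n - F
n - F ++ P
n - F ++ P ++ P
n - P ++ P ++ P
n - ~ P ++ P ++ P
n - ~ n ++ P ++ P
n - ~ n ++ n ++ P
n - ~ n ++ n ++ n

[E [E [T [F [P n]]]] - [T [F [F [F [P ~ [P n]]] ++ [P n]] ++ [P n]]]]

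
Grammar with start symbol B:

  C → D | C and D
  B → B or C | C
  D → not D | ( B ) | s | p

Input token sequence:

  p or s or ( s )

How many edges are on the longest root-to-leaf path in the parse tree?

[B [B [B [C [D p]]] or [C [D s]]] or [C [D ( [B [C [D s]]] )]]]

6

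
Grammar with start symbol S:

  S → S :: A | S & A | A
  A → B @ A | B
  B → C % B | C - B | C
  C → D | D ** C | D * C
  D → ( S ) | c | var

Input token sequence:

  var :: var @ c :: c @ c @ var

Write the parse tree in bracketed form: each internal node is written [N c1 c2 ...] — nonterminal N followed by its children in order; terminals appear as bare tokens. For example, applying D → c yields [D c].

[S [S [S [A [B [C [D var]]]]] :: [A [B [C [D var]]] @ [A [B [C [D c]]]]]] :: [A [B [C [D c]]] @ [A [B [C [D c]]] @ [A [B [C [D var]]]]]]]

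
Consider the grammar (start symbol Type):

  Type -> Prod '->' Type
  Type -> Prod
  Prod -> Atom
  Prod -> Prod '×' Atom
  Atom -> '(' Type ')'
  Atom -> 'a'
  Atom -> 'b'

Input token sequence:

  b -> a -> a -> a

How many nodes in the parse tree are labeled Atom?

4

[Type [Prod [Atom b]] -> [Type [Prod [Atom a]] -> [Type [Prod [Atom a]] -> [Type [Prod [Atom a]]]]]]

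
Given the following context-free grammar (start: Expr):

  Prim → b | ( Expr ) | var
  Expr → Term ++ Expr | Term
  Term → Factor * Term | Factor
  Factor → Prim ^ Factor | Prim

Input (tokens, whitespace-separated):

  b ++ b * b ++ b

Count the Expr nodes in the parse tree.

[Expr [Term [Factor [Prim b]]] ++ [Expr [Term [Factor [Prim b]] * [Term [Factor [Prim b]]]] ++ [Expr [Term [Factor [Prim b]]]]]]

3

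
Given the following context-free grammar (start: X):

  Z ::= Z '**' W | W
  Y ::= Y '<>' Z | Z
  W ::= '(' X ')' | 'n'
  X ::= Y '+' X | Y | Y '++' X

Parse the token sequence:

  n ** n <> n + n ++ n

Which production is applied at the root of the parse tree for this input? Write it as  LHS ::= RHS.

X ::= Y '+' X

[X [Y [Y [Z [Z [W n]] ** [W n]]] <> [Z [W n]]] + [X [Y [Z [W n]]] ++ [X [Y [Z [W n]]]]]]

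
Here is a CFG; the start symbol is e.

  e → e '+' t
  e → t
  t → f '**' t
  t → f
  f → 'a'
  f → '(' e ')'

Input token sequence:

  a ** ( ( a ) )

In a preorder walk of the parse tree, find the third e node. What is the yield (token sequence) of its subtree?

a

[e [t [f a] ** [t [f ( [e [t [f ( [e [t [f a]]] )]]] )]]]]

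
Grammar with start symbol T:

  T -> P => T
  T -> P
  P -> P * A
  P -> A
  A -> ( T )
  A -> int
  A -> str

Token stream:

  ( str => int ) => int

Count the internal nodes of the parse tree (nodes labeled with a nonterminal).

12

[T [P [A ( [T [P [A str]] => [T [P [A int]]]] )]] => [T [P [A int]]]]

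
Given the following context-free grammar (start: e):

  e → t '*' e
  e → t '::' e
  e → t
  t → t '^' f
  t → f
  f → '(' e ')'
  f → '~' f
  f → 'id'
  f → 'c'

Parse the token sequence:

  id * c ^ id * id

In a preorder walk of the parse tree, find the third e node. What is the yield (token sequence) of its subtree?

id

[e [t [f id]] * [e [t [t [f c]] ^ [f id]] * [e [t [f id]]]]]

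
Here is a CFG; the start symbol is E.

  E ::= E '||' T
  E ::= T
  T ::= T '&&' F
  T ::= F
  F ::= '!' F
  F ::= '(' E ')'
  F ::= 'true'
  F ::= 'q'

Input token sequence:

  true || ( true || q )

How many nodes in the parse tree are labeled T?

[E [E [T [F true]]] || [T [F ( [E [E [T [F true]]] || [T [F q]]] )]]]

4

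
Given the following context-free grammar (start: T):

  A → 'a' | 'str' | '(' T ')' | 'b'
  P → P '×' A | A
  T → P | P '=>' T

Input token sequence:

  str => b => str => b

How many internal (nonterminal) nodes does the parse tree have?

12

[T [P [A str]] => [T [P [A b]] => [T [P [A str]] => [T [P [A b]]]]]]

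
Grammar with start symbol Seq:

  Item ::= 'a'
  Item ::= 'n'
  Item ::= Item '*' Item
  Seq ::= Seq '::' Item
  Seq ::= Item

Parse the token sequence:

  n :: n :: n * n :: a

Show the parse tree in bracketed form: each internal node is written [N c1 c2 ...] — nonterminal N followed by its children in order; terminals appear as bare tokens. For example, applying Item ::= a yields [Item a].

[Seq [Seq [Seq [Seq [Item n]] :: [Item n]] :: [Item [Item n] * [Item n]]] :: [Item a]]

Seq
Seq :: Item
Seq :: Item :: Item
Seq :: Item :: Item :: Item
Item :: Item :: Item :: Item
n :: Item :: Item :: Item
n :: n :: Item :: Item
n :: n :: Item * Item :: Item
n :: n :: n * Item :: Item
n :: n :: n * n :: Item
n :: n :: n * n :: a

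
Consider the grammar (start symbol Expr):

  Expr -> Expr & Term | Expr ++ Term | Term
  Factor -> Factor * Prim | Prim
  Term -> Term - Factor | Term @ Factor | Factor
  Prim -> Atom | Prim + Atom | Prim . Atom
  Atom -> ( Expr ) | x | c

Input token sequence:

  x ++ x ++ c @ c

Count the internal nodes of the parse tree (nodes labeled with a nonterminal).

[Expr [Expr [Expr [Term [Factor [Prim [Atom x]]]]] ++ [Term [Factor [Prim [Atom x]]]]] ++ [Term [Term [Factor [Prim [Atom c]]]] @ [Factor [Prim [Atom c]]]]]

19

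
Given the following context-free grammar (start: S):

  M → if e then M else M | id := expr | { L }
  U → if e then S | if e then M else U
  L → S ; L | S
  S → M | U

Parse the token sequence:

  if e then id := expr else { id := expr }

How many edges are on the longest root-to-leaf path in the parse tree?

6

[S [M if e then [M id := expr] else [M { [L [S [M id := expr]]] }]]]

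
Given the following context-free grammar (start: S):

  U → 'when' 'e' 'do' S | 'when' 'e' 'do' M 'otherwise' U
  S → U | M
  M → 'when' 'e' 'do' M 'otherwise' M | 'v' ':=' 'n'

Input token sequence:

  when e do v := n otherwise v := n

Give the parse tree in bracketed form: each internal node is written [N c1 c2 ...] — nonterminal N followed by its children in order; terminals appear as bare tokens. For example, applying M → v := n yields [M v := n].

S
M
when e do M otherwise M
when e do v := n otherwise M
when e do v := n otherwise v := n

[S [M when e do [M v := n] otherwise [M v := n]]]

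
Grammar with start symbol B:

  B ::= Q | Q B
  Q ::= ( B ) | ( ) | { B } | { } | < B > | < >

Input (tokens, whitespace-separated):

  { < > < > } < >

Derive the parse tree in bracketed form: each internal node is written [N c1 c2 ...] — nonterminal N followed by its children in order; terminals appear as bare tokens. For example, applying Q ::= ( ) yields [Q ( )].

B
Q B
{ B } B
{ Q B } B
{ < > B } B
{ < > Q } B
{ < > < > } B
{ < > < > } Q
{ < > < > } < >

[B [Q { [B [Q < >] [B [Q < >]]] }] [B [Q < >]]]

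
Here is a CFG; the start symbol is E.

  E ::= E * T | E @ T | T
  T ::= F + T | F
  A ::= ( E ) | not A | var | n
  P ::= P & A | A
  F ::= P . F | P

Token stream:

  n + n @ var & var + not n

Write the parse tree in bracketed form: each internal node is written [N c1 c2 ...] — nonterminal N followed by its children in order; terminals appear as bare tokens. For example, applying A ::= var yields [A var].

[E [E [T [F [P [A n]]] + [T [F [P [A n]]]]]] @ [T [F [P [P [A var]] & [A var]]] + [T [F [P [A not [A n]]]]]]]

E
E @ T
T @ T
F + T @ T
P + T @ T
A + T @ T
n + T @ T
n + F @ T
n + P @ T
n + A @ T
n + n @ T
n + n @ F + T
n + n @ P + T
n + n @ P & A + T
n + n @ A & A + T
n + n @ var & A + T
n + n @ var & var + T
n + n @ var & var + F
n + n @ var & var + P
n + n @ var & var + A
n + n @ var & var + not A
n + n @ var & var + not n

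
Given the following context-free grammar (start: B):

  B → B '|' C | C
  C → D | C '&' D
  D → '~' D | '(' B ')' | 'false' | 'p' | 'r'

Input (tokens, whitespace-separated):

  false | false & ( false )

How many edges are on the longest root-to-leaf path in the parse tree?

6

[B [B [C [D false]]] | [C [C [D false]] & [D ( [B [C [D false]]] )]]]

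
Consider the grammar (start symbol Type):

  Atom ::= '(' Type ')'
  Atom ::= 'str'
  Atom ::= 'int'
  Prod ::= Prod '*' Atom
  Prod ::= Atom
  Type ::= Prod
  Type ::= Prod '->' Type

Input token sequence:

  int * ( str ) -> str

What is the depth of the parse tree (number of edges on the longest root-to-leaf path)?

6

[Type [Prod [Prod [Atom int]] * [Atom ( [Type [Prod [Atom str]]] )]] -> [Type [Prod [Atom str]]]]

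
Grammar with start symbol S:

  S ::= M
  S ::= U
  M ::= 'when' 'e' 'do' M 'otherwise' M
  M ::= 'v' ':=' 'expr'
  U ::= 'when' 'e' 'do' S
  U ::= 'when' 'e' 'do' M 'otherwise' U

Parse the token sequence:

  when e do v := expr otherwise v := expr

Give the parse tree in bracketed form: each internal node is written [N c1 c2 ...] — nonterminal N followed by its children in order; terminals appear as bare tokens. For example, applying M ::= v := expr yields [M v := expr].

S
M
when e do M otherwise M
when e do v := expr otherwise M
when e do v := expr otherwise v := expr

[S [M when e do [M v := expr] otherwise [M v := expr]]]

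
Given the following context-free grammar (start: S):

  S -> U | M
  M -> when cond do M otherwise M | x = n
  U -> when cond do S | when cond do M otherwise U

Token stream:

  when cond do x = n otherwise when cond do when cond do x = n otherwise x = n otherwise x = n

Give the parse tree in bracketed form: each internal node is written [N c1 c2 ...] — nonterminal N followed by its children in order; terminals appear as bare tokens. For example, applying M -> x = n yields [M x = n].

[S [M when cond do [M x = n] otherwise [M when cond do [M when cond do [M x = n] otherwise [M x = n]] otherwise [M x = n]]]]

S
M
when cond do M otherwise M
when cond do x = n otherwise M
when cond do x = n otherwise when cond do M otherwise M
when cond do x = n otherwise when cond do when cond do M otherwise M otherwise M
when cond do x = n otherwise when cond do when cond do x = n otherwise M otherwise M
when cond do x = n otherwise when cond do when cond do x = n otherwise x = n otherwise M
when cond do x = n otherwise when cond do when cond do x = n otherwise x = n otherwise x = n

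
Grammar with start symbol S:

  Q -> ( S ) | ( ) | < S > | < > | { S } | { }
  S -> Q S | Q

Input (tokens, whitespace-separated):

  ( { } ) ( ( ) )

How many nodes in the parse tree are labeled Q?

4

[S [Q ( [S [Q { }]] )] [S [Q ( [S [Q ( )]] )]]]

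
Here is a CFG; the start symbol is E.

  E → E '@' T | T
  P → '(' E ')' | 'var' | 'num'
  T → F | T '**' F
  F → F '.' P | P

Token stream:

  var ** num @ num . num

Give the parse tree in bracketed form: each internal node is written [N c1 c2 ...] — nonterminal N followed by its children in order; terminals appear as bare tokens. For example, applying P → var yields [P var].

E
E @ T
T @ T
T ** F @ T
F ** F @ T
P ** F @ T
var ** F @ T
var ** P @ T
var ** num @ T
var ** num @ F
var ** num @ F . P
var ** num @ P . P
var ** num @ num . P
var ** num @ num . num

[E [E [T [T [F [P var]]] ** [F [P num]]]] @ [T [F [F [P num]] . [P num]]]]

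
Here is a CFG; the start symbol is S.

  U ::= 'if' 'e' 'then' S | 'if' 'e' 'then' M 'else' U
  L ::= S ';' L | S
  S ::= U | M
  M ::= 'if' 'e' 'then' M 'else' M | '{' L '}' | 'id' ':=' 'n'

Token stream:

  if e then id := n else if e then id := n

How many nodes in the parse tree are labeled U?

2

[S [U if e then [M id := n] else [U if e then [S [M id := n]]]]]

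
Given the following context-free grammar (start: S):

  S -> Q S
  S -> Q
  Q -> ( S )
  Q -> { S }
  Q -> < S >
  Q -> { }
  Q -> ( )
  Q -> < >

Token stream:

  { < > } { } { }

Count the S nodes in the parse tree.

4

[S [Q { [S [Q < >]] }] [S [Q { }] [S [Q { }]]]]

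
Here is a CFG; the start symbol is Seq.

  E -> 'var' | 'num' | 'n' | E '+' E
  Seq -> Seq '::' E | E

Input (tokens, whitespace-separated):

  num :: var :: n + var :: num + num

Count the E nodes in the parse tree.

[Seq [Seq [Seq [Seq [E num]] :: [E var]] :: [E [E n] + [E var]]] :: [E [E num] + [E num]]]

8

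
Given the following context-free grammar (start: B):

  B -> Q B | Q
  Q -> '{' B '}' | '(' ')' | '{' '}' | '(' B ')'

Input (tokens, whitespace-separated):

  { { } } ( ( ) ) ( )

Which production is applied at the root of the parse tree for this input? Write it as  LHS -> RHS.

B -> Q B

[B [Q { [B [Q { }]] }] [B [Q ( [B [Q ( )]] )] [B [Q ( )]]]]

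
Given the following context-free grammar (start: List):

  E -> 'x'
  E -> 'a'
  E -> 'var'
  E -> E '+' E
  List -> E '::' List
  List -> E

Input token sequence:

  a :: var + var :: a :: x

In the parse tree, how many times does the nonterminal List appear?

[List [E a] :: [List [E [E var] + [E var]] :: [List [E a] :: [List [E x]]]]]

4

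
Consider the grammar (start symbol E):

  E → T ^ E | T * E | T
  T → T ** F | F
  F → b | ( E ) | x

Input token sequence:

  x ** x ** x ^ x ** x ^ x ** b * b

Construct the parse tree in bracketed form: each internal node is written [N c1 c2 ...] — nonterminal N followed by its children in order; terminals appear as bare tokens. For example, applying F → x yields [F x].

E
T ^ E
T ** F ^ E
T ** F ** F ^ E
F ** F ** F ^ E
x ** F ** F ^ E
x ** x ** F ^ E
x ** x ** x ^ E
x ** x ** x ^ T ^ E
x ** x ** x ^ T ** F ^ E
x ** x ** x ^ F ** F ^ E
x ** x ** x ^ x ** F ^ E
x ** x ** x ^ x ** x ^ E
x ** x ** x ^ x ** x ^ T * E
x ** x ** x ^ x ** x ^ T ** F * E
x ** x ** x ^ x ** x ^ F ** F * E
x ** x ** x ^ x ** x ^ x ** F * E
x ** x ** x ^ x ** x ^ x ** b * E
x ** x ** x ^ x ** x ^ x ** b * T
x ** x ** x ^ x ** x ^ x ** b * F
x ** x ** x ^ x ** x ^ x ** b * b

[E [T [T [T [F x]] ** [F x]] ** [F x]] ^ [E [T [T [F x]] ** [F x]] ^ [E [T [T [F x]] ** [F b]] * [E [T [F b]]]]]]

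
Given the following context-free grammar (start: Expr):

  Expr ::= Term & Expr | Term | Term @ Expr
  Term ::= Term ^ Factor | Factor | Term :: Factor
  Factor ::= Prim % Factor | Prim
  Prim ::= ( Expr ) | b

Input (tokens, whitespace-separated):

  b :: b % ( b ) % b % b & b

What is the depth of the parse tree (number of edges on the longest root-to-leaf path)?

9

[Expr [Term [Term [Factor [Prim b]]] :: [Factor [Prim b] % [Factor [Prim ( [Expr [Term [Factor [Prim b]]]] )] % [Factor [Prim b] % [Factor [Prim b]]]]]] & [Expr [Term [Factor [Prim b]]]]]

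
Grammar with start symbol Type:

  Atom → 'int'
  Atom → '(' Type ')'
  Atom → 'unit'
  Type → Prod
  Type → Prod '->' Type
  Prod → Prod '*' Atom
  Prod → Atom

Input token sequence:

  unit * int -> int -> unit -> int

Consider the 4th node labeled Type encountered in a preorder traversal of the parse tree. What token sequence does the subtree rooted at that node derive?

int

[Type [Prod [Prod [Atom unit]] * [Atom int]] -> [Type [Prod [Atom int]] -> [Type [Prod [Atom unit]] -> [Type [Prod [Atom int]]]]]]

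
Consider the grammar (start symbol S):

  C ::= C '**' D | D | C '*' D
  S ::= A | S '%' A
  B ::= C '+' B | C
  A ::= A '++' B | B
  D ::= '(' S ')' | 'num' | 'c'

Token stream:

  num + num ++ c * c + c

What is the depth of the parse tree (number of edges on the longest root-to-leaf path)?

7

[S [A [A [B [C [D num]] + [B [C [D num]]]]] ++ [B [C [C [D c]] * [D c]] + [B [C [D c]]]]]]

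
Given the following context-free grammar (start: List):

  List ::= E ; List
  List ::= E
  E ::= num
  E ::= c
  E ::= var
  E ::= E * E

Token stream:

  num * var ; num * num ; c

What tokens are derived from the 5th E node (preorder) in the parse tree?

num

[List [E [E num] * [E var]] ; [List [E [E num] * [E num]] ; [List [E c]]]]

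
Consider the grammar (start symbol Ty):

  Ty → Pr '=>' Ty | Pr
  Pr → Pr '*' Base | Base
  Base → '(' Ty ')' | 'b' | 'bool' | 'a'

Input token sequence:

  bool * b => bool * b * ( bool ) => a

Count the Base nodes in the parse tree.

7

[Ty [Pr [Pr [Base bool]] * [Base b]] => [Ty [Pr [Pr [Pr [Base bool]] * [Base b]] * [Base ( [Ty [Pr [Base bool]]] )]] => [Ty [Pr [Base a]]]]]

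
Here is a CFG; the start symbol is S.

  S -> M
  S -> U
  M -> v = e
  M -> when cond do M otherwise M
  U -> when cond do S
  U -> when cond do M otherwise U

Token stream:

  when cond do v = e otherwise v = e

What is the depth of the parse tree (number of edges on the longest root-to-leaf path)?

3

[S [M when cond do [M v = e] otherwise [M v = e]]]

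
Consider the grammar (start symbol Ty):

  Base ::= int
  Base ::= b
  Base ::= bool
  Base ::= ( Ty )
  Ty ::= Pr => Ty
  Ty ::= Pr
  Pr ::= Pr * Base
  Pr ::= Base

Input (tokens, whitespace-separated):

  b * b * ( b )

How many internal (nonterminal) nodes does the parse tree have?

[Ty [Pr [Pr [Pr [Base b]] * [Base b]] * [Base ( [Ty [Pr [Base b]]] )]]]

10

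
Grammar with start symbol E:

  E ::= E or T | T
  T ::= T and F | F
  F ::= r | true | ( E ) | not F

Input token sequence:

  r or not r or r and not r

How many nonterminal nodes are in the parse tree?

13

[E [E [E [T [F r]]] or [T [F not [F r]]]] or [T [T [F r]] and [F not [F r]]]]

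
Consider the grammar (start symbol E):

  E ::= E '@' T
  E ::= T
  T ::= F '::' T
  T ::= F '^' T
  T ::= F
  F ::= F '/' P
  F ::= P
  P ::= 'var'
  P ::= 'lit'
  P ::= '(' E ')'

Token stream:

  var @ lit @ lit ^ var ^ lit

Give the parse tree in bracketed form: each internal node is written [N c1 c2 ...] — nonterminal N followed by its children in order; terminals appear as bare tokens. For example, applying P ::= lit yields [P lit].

E
E @ T
E @ T @ T
T @ T @ T
F @ T @ T
P @ T @ T
var @ T @ T
var @ F @ T
var @ P @ T
var @ lit @ T
var @ lit @ F ^ T
var @ lit @ P ^ T
var @ lit @ lit ^ T
var @ lit @ lit ^ F ^ T
var @ lit @ lit ^ P ^ T
var @ lit @ lit ^ var ^ T
var @ lit @ lit ^ var ^ F
var @ lit @ lit ^ var ^ P
var @ lit @ lit ^ var ^ lit

[E [E [E [T [F [P var]]]] @ [T [F [P lit]]]] @ [T [F [P lit]] ^ [T [F [P var]] ^ [T [F [P lit]]]]]]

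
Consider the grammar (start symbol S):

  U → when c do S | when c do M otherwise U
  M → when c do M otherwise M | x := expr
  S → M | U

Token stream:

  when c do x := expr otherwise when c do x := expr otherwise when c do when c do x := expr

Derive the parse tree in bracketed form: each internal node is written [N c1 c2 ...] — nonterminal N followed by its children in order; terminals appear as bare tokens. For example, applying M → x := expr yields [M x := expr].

[S [U when c do [M x := expr] otherwise [U when c do [M x := expr] otherwise [U when c do [S [U when c do [S [M x := expr]]]]]]]]

S
U
when c do M otherwise U
when c do x := expr otherwise U
when c do x := expr otherwise when c do M otherwise U
when c do x := expr otherwise when c do x := expr otherwise U
when c do x := expr otherwise when c do x := expr otherwise when c do S
when c do x := expr otherwise when c do x := expr otherwise when c do U
when c do x := expr otherwise when c do x := expr otherwise when c do when c do S
when c do x := expr otherwise when c do x := expr otherwise when c do when c do M
when c do x := expr otherwise when c do x := expr otherwise when c do when c do x := expr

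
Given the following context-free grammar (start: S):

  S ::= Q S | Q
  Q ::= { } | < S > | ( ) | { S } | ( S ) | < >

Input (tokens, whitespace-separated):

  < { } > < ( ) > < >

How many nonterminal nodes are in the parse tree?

10

[S [Q < [S [Q { }]] >] [S [Q < [S [Q ( )]] >] [S [Q < >]]]]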